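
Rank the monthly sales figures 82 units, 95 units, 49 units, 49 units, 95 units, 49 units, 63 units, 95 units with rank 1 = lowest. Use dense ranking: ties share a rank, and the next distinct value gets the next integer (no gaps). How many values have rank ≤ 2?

Sorted (ascending): 49, 49, 49, 63, 82, 95, 95, 95
The 3 values of 49 share dense rank 1.
The 3 values of 95 share dense rank 4.
Remaining distinct values take the next consecutive integers.
Ranks ≤ 2: {1, 1, 1, 2} → 4 values.

4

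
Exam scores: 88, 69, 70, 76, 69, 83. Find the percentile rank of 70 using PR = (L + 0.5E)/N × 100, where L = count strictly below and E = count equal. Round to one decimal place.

N = 6.
Strictly below 70: 2. Equal to 70: 1.
PR = (2 + 0.5·1)/6 × 100 = 41.7

41.7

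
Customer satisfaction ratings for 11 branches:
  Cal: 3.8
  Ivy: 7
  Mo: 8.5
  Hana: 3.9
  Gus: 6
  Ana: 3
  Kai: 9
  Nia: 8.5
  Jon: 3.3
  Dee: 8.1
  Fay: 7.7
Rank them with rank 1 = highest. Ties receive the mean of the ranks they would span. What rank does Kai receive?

Sorted (descending): 9, 8.5, 8.5, 8.1, 7.7, 7, 6, 3.9, 3.8, 3.3, 3
The 2 values of 8.5 occupy positions 2–3 → average rank (2+3)/2 = 2.5.
Kai has value 9 → rank 1.

1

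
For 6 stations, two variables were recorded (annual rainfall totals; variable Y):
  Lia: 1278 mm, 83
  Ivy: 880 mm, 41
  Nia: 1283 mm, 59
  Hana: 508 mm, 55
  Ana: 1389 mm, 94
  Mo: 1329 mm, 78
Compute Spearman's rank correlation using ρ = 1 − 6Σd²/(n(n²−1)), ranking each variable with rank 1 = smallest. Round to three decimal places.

0.771

Ranks of variable 1: 3, 2, 4, 1, 6, 5
Ranks of variable 2: 5, 1, 3, 2, 6, 4
d = r₁ − r₂: -2, 1, 1, -1, 0, 1
d²: 4, 1, 1, 1, 0, 1; Σd² = 8
ρ = 1 − 6·8/(6·35) = 1 − 48/210 = 0.771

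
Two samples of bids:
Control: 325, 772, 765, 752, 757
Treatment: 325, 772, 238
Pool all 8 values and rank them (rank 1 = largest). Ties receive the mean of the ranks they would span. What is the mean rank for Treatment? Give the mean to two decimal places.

5.33

Sorted (descending): 772, 772, 765, 757, 752, 325, 325, 238
The 2 values of 772 occupy positions 1–2 → average rank (1+2)/2 = 1.5.
The 2 values of 325 occupy positions 6–7 → average rank (6+7)/2 = 6.5.
Treatment values → pooled ranks: 325→6.5, 772→1.5, 238→8
Mean rank = (6.5 + 1.5 + 8) / 3 = 5.33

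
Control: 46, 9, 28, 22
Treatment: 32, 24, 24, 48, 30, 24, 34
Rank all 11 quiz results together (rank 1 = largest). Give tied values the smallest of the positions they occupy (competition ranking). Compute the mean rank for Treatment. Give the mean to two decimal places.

Sorted (descending): 48, 46, 34, 32, 30, 28, 24, 24, 24, 22, 9
The 3 values of 24 occupy positions 7–9 → each gets rank 7.
Treatment values → pooled ranks: 32→4, 24→7, 24→7, 48→1, 30→5, 24→7, 34→3
Mean rank = (4 + 7 + 7 + 1 + 5 + 7 + 3) / 7 = 4.86

4.86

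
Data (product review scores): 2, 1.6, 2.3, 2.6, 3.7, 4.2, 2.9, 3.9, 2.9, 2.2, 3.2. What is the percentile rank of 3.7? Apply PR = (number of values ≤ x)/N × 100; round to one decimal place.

N = 11.
Strictly below 3.7: 8. Equal to 3.7: 1.
PR = 9/11 × 100 = 81.8

81.8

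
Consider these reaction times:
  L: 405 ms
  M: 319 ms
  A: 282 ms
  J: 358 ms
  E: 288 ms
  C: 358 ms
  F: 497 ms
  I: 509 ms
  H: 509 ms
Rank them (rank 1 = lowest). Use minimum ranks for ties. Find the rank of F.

Sorted (ascending): 282, 288, 319, 358, 358, 405, 497, 509, 509
The 2 values of 358 occupy positions 4–5 → each gets rank 4.
The 2 values of 509 occupy positions 8–9 → each gets rank 8.
F has value 497 ms → rank 7.

7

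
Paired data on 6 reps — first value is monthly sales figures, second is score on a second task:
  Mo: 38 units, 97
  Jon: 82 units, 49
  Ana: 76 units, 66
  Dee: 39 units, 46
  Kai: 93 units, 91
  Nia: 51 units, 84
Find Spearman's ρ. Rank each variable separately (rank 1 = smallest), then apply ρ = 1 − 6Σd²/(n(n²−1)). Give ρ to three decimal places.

Ranks of variable 1: 1, 5, 4, 2, 6, 3
Ranks of variable 2: 6, 2, 3, 1, 5, 4
d = r₁ − r₂: -5, 3, 1, 1, 1, -1
d²: 25, 9, 1, 1, 1, 1; Σd² = 38
ρ = 1 − 6·38/(6·35) = 1 − 228/210 = -0.086

-0.086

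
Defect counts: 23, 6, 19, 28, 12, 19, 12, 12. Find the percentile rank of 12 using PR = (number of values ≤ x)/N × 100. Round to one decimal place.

50.0

N = 8.
Strictly below 12: 1. Equal to 12: 3.
PR = 4/8 × 100 = 50.0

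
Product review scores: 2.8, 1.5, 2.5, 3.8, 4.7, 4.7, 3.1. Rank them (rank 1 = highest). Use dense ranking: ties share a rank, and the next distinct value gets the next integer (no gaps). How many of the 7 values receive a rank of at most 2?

Sorted (descending): 4.7, 4.7, 3.8, 3.1, 2.8, 2.5, 1.5
The 2 values of 4.7 share dense rank 1.
Remaining distinct values take the next consecutive integers.
Ranks ≤ 2: {1, 1, 2} → 3 values.

3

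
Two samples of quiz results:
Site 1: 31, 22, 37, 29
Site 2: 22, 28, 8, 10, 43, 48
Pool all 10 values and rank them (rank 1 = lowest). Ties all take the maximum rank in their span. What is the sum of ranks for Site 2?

Sorted (ascending): 8, 10, 22, 22, 28, 29, 31, 37, 43, 48
The 2 values of 22 occupy positions 3–4 → each gets rank 4.
Site 2 values → pooled ranks: 22→4, 28→5, 8→1, 10→2, 43→9, 48→10
Rank sum = 4 + 5 + 1 + 2 + 9 + 10 = 31

31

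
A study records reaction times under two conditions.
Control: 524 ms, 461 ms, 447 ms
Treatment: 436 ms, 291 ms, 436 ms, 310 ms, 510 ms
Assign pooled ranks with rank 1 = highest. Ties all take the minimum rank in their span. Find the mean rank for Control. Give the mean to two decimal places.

2.67

Sorted (descending): 524, 510, 461, 447, 436, 436, 310, 291
The 2 values of 436 occupy positions 5–6 → each gets rank 5.
Control values → pooled ranks: 524→1, 461→3, 447→4
Mean rank = (1 + 3 + 4) / 3 = 2.67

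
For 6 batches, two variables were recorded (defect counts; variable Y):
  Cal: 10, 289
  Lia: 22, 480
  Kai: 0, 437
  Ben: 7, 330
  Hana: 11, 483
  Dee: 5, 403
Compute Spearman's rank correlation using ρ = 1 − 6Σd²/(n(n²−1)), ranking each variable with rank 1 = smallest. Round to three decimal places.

Ranks of variable 1: 4, 6, 1, 3, 5, 2
Ranks of variable 2: 1, 5, 4, 2, 6, 3
d = r₁ − r₂: 3, 1, -3, 1, -1, -1
d²: 9, 1, 9, 1, 1, 1; Σd² = 22
ρ = 1 − 6·22/(6·35) = 1 − 132/210 = 0.371

0.371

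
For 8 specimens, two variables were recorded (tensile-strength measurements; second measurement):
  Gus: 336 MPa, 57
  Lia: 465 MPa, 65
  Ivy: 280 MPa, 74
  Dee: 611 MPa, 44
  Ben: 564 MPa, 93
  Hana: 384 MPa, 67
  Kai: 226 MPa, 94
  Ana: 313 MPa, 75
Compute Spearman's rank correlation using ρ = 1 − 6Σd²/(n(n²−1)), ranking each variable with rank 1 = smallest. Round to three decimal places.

-0.548

Ranks of variable 1: 4, 6, 2, 8, 7, 5, 1, 3
Ranks of variable 2: 2, 3, 5, 1, 7, 4, 8, 6
d = r₁ − r₂: 2, 3, -3, 7, 0, 1, -7, -3
d²: 4, 9, 9, 49, 0, 1, 49, 9; Σd² = 130
ρ = 1 − 6·130/(8·63) = 1 − 780/504 = -0.548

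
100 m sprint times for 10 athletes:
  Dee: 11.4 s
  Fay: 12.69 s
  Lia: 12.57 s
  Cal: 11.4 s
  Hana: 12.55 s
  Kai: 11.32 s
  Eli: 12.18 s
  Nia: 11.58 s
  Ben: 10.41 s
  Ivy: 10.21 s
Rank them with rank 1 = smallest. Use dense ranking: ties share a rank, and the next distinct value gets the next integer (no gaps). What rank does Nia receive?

5

Sorted (ascending): 10.21, 10.41, 11.32, 11.4, 11.4, 11.58, 12.18, 12.55, 12.57, 12.69
The 2 values of 11.4 share dense rank 4.
Remaining distinct values take the next consecutive integers.
Nia has value 11.58 s → rank 5.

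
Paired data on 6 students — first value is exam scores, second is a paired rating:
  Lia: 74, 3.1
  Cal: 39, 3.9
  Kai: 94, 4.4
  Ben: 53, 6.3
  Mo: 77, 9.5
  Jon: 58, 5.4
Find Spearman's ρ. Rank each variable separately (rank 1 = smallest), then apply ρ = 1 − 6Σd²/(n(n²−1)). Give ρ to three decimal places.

Ranks of variable 1: 4, 1, 6, 2, 5, 3
Ranks of variable 2: 1, 2, 3, 5, 6, 4
d = r₁ − r₂: 3, -1, 3, -3, -1, -1
d²: 9, 1, 9, 9, 1, 1; Σd² = 30
ρ = 1 − 6·30/(6·35) = 1 − 180/210 = 0.143

0.143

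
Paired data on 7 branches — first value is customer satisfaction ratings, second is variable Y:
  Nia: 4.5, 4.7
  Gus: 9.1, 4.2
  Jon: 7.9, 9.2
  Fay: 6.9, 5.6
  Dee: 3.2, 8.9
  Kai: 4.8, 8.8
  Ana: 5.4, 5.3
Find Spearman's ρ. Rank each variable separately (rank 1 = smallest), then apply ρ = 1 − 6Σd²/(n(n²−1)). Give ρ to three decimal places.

-0.214

Ranks of variable 1: 2, 7, 6, 5, 1, 3, 4
Ranks of variable 2: 2, 1, 7, 4, 6, 5, 3
d = r₁ − r₂: 0, 6, -1, 1, -5, -2, 1
d²: 0, 36, 1, 1, 25, 4, 1; Σd² = 68
ρ = 1 − 6·68/(7·48) = 1 − 408/336 = -0.214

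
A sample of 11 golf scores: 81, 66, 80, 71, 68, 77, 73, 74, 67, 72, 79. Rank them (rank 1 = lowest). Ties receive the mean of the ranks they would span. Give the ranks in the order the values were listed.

Sorted (ascending): 66, 67, 68, 71, 72, 73, 74, 77, 79, 80, 81
No ties — each value takes its position as its rank.

11, 1, 10, 4, 3, 8, 6, 7, 2, 5, 9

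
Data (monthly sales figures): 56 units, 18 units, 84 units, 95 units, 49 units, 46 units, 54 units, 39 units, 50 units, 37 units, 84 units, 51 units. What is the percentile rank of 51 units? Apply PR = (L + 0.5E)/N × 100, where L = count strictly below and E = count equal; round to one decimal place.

54.2

N = 12.
Strictly below 51: 6. Equal to 51: 1.
PR = (6 + 0.5·1)/12 × 100 = 54.2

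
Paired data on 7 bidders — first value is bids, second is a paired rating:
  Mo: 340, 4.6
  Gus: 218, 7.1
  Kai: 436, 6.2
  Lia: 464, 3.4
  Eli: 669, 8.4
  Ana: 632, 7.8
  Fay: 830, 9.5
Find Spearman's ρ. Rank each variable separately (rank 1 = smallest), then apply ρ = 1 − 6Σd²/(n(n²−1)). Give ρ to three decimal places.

Ranks of variable 1: 2, 1, 3, 4, 6, 5, 7
Ranks of variable 2: 2, 4, 3, 1, 6, 5, 7
d = r₁ − r₂: 0, -3, 0, 3, 0, 0, 0
d²: 0, 9, 0, 9, 0, 0, 0; Σd² = 18
ρ = 1 − 6·18/(7·48) = 1 − 108/336 = 0.679

0.679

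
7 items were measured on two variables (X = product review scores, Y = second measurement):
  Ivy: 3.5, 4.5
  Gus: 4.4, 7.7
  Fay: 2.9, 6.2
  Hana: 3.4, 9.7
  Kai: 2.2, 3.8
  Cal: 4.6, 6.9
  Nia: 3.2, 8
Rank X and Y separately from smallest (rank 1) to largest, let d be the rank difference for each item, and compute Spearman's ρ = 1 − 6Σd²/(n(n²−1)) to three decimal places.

0.321

Ranks of variable 1: 5, 6, 2, 4, 1, 7, 3
Ranks of variable 2: 2, 5, 3, 7, 1, 4, 6
d = r₁ − r₂: 3, 1, -1, -3, 0, 3, -3
d²: 9, 1, 1, 9, 0, 9, 9; Σd² = 38
ρ = 1 − 6·38/(7·48) = 1 − 228/336 = 0.321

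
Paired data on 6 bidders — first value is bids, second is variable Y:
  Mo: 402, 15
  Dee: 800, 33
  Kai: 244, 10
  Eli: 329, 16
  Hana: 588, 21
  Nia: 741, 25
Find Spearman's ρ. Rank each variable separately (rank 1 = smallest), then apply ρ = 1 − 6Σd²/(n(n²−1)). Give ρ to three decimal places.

0.943

Ranks of variable 1: 3, 6, 1, 2, 4, 5
Ranks of variable 2: 2, 6, 1, 3, 4, 5
d = r₁ − r₂: 1, 0, 0, -1, 0, 0
d²: 1, 0, 0, 1, 0, 0; Σd² = 2
ρ = 1 − 6·2/(6·35) = 1 − 12/210 = 0.943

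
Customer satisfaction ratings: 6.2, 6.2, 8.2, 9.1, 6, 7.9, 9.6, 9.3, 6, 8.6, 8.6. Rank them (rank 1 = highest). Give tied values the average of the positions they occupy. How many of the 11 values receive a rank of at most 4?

Sorted (descending): 9.6, 9.3, 9.1, 8.6, 8.6, 8.2, 7.9, 6.2, 6.2, 6, 6
The 2 values of 8.6 occupy positions 4–5 → average rank (4+5)/2 = 4.5.
The 2 values of 6.2 occupy positions 8–9 → average rank (8+9)/2 = 8.5.
The 2 values of 6 occupy positions 10–11 → average rank (10+11)/2 = 10.5.
Ranks ≤ 4: {1, 2, 3} → 3 values.

3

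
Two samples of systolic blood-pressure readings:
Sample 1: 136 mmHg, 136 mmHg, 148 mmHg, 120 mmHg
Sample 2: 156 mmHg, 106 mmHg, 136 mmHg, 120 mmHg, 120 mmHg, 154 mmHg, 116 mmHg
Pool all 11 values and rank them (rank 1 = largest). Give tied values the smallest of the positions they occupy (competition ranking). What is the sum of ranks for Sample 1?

18

Sorted (descending): 156, 154, 148, 136, 136, 136, 120, 120, 120, 116, 106
The 3 values of 136 occupy positions 4–6 → each gets rank 4.
The 3 values of 120 occupy positions 7–9 → each gets rank 7.
Sample 1 values → pooled ranks: 136→4, 136→4, 148→3, 120→7
Rank sum = 4 + 4 + 3 + 7 = 18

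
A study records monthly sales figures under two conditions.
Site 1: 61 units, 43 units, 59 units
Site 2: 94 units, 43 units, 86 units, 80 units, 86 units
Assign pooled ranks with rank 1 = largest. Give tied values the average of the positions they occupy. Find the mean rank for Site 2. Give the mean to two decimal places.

3.50

Sorted (descending): 94, 86, 86, 80, 61, 59, 43, 43
The 2 values of 86 occupy positions 2–3 → average rank (2+3)/2 = 2.5.
The 2 values of 43 occupy positions 7–8 → average rank (7+8)/2 = 7.5.
Site 2 values → pooled ranks: 94→1, 43→7.5, 86→2.5, 80→4, 86→2.5
Mean rank = (1 + 7.5 + 2.5 + 4 + 2.5) / 5 = 3.50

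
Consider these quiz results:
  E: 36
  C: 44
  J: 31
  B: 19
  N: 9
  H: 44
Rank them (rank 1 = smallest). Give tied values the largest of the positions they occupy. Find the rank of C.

6

Sorted (ascending): 9, 19, 31, 36, 44, 44
The 2 values of 44 occupy positions 5–6 → each gets rank 6.
C has value 44 → rank 6.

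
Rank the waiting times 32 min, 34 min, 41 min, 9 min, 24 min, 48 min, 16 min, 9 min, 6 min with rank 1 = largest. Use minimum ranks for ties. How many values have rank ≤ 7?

8

Sorted (descending): 48, 41, 34, 32, 24, 16, 9, 9, 6
The 2 values of 9 occupy positions 7–8 → each gets rank 7.
Ranks ≤ 7: {1, 2, 3, 4, 5, 6, 7, 7} → 8 values.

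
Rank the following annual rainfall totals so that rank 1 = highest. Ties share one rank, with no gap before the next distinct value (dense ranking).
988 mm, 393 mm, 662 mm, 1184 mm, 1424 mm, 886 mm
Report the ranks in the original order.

3, 6, 5, 2, 1, 4

Sorted (descending): 1424, 1184, 988, 886, 662, 393
No ties — each value takes its position as its rank.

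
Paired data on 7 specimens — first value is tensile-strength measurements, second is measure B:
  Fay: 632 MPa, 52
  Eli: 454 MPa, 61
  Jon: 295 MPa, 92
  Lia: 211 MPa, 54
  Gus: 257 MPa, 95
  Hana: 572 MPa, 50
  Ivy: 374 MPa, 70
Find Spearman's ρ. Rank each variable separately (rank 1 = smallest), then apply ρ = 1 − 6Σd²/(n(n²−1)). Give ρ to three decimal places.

Ranks of variable 1: 7, 5, 3, 1, 2, 6, 4
Ranks of variable 2: 2, 4, 6, 3, 7, 1, 5
d = r₁ − r₂: 5, 1, -3, -2, -5, 5, -1
d²: 25, 1, 9, 4, 25, 25, 1; Σd² = 90
ρ = 1 − 6·90/(7·48) = 1 − 540/336 = -0.607

-0.607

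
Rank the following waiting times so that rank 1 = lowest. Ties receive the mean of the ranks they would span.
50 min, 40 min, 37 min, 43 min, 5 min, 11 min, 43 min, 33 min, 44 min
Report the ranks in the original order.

Sorted (ascending): 5, 11, 33, 37, 40, 43, 43, 44, 50
The 2 values of 43 occupy positions 6–7 → average rank (6+7)/2 = 6.5.

9, 5, 4, 6.5, 1, 2, 6.5, 3, 8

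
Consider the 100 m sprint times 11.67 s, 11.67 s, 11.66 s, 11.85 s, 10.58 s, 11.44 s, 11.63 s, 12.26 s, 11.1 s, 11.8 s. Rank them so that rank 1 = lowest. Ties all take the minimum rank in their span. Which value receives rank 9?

Sorted (ascending): 10.58, 11.1, 11.44, 11.63, 11.66, 11.67, 11.67, 11.8, 11.85, 12.26
The 2 values of 11.67 occupy positions 6–7 → each gets rank 6.
Rank 9 → value 11.85.

11.85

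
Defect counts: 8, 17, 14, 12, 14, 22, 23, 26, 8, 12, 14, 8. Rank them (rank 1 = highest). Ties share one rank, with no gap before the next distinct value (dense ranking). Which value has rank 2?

23

Sorted (descending): 26, 23, 22, 17, 14, 14, 14, 12, 12, 8, 8, 8
The 3 values of 14 share dense rank 5.
The 2 values of 12 share dense rank 6.
The 3 values of 8 share dense rank 7.
Remaining distinct values take the next consecutive integers.
Rank 2 → value 23.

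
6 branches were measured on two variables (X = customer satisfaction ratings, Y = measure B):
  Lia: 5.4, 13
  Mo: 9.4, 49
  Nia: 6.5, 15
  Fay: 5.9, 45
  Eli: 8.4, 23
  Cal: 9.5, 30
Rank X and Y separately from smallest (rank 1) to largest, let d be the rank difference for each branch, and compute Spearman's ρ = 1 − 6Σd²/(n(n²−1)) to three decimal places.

0.543

Ranks of variable 1: 1, 5, 3, 2, 4, 6
Ranks of variable 2: 1, 6, 2, 5, 3, 4
d = r₁ − r₂: 0, -1, 1, -3, 1, 2
d²: 0, 1, 1, 9, 1, 4; Σd² = 16
ρ = 1 − 6·16/(6·35) = 1 − 96/210 = 0.543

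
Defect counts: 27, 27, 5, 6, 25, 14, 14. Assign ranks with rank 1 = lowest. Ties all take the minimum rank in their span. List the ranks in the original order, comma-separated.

6, 6, 1, 2, 5, 3, 3

Sorted (ascending): 5, 6, 14, 14, 25, 27, 27
The 2 values of 14 occupy positions 3–4 → each gets rank 3.
The 2 values of 27 occupy positions 6–7 → each gets rank 6.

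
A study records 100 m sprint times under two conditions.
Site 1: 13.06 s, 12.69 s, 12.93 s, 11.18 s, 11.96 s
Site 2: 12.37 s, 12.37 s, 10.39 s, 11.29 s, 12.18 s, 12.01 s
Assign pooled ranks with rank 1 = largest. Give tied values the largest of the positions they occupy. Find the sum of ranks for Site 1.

24

Sorted (descending): 13.06, 12.93, 12.69, 12.37, 12.37, 12.18, 12.01, 11.96, 11.29, 11.18, 10.39
The 2 values of 12.37 occupy positions 4–5 → each gets rank 5.
Site 1 values → pooled ranks: 13.06→1, 12.69→3, 12.93→2, 11.18→10, 11.96→8
Rank sum = 1 + 3 + 2 + 10 + 8 = 24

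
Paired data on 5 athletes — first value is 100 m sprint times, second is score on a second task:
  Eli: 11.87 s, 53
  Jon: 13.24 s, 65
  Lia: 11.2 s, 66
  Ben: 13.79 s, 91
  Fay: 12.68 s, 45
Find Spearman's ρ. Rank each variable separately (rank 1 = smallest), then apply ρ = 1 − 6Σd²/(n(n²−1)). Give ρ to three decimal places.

Ranks of variable 1: 2, 4, 1, 5, 3
Ranks of variable 2: 2, 3, 4, 5, 1
d = r₁ − r₂: 0, 1, -3, 0, 2
d²: 0, 1, 9, 0, 4; Σd² = 14
ρ = 1 − 6·14/(5·24) = 1 − 84/120 = 0.300

0.300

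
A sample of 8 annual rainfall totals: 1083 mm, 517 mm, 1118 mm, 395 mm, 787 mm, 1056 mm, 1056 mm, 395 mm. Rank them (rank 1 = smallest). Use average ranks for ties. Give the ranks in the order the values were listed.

Sorted (ascending): 395, 395, 517, 787, 1056, 1056, 1083, 1118
The 2 values of 395 occupy positions 1–2 → average rank (1+2)/2 = 1.5.
The 2 values of 1056 occupy positions 5–6 → average rank (5+6)/2 = 5.5.

7, 3, 8, 1.5, 4, 5.5, 5.5, 1.5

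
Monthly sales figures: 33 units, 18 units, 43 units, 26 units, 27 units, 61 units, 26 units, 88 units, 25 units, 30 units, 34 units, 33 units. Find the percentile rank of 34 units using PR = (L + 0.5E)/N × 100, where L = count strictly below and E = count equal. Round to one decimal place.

70.8

N = 12.
Strictly below 34: 8. Equal to 34: 1.
PR = (8 + 0.5·1)/12 × 100 = 70.8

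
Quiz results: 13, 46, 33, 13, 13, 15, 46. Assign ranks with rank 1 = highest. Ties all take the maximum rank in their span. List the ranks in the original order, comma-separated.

Sorted (descending): 46, 46, 33, 15, 13, 13, 13
The 2 values of 46 occupy positions 1–2 → each gets rank 2.
The 3 values of 13 occupy positions 5–7 → each gets rank 7.

7, 2, 3, 7, 7, 4, 2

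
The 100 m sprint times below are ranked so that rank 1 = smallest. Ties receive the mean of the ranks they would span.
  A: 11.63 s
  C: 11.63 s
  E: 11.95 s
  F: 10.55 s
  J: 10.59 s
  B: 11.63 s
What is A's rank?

4

Sorted (ascending): 10.55, 10.59, 11.63, 11.63, 11.63, 11.95
The 3 values of 11.63 occupy positions 3–5 → average rank 4.
A has value 11.63 s → rank 4.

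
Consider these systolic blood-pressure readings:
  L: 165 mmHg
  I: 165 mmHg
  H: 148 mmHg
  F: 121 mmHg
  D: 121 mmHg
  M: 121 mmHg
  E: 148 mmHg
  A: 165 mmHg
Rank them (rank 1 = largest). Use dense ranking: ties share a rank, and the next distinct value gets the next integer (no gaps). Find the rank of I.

1

Sorted (descending): 165, 165, 165, 148, 148, 121, 121, 121
The 3 values of 165 share dense rank 1.
The 2 values of 148 share dense rank 2.
The 3 values of 121 share dense rank 3.
I has value 165 mmHg → rank 1.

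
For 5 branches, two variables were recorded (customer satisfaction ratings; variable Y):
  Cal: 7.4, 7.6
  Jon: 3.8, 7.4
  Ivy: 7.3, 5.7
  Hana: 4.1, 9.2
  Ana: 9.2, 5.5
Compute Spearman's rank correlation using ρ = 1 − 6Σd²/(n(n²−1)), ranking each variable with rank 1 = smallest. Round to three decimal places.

Ranks of variable 1: 4, 1, 3, 2, 5
Ranks of variable 2: 4, 3, 2, 5, 1
d = r₁ − r₂: 0, -2, 1, -3, 4
d²: 0, 4, 1, 9, 16; Σd² = 30
ρ = 1 − 6·30/(5·24) = 1 − 180/120 = -0.500

-0.500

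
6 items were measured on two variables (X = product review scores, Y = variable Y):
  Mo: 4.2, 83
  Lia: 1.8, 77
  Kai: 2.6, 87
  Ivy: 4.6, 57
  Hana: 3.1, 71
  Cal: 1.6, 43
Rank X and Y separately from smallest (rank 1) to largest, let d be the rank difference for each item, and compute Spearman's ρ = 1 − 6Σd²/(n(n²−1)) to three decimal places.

0.143

Ranks of variable 1: 5, 2, 3, 6, 4, 1
Ranks of variable 2: 5, 4, 6, 2, 3, 1
d = r₁ − r₂: 0, -2, -3, 4, 1, 0
d²: 0, 4, 9, 16, 1, 0; Σd² = 30
ρ = 1 − 6·30/(6·35) = 1 − 180/210 = 0.143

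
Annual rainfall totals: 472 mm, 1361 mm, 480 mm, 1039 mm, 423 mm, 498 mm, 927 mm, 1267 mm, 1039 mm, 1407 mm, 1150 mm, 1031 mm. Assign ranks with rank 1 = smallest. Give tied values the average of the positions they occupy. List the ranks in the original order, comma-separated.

Sorted (ascending): 423, 472, 480, 498, 927, 1031, 1039, 1039, 1150, 1267, 1361, 1407
The 2 values of 1039 occupy positions 7–8 → average rank (7+8)/2 = 7.5.

2, 11, 3, 7.5, 1, 4, 5, 10, 7.5, 12, 9, 6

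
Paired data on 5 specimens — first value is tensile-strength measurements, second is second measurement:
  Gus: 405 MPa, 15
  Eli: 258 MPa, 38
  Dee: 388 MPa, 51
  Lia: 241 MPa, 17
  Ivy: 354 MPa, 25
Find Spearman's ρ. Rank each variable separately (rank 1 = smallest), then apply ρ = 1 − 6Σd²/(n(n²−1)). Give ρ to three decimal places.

-0.100

Ranks of variable 1: 5, 2, 4, 1, 3
Ranks of variable 2: 1, 4, 5, 2, 3
d = r₁ − r₂: 4, -2, -1, -1, 0
d²: 16, 4, 1, 1, 0; Σd² = 22
ρ = 1 − 6·22/(5·24) = 1 − 132/120 = -0.100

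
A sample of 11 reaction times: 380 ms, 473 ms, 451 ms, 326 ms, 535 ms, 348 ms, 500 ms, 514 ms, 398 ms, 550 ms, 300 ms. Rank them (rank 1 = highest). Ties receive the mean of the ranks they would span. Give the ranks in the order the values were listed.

8, 5, 6, 10, 2, 9, 4, 3, 7, 1, 11

Sorted (descending): 550, 535, 514, 500, 473, 451, 398, 380, 348, 326, 300
No ties — each value takes its position as its rank.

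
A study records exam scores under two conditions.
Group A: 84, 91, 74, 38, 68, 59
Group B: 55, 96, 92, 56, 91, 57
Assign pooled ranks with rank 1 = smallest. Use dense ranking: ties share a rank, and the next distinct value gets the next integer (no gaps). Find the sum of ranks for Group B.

Sorted (ascending): 38, 55, 56, 57, 59, 68, 74, 84, 91, 91, 92, 96
The 2 values of 91 share dense rank 9.
Remaining distinct values take the next consecutive integers.
Group B values → pooled ranks: 55→2, 96→11, 92→10, 56→3, 91→9, 57→4
Rank sum = 2 + 11 + 10 + 3 + 9 + 4 = 39

39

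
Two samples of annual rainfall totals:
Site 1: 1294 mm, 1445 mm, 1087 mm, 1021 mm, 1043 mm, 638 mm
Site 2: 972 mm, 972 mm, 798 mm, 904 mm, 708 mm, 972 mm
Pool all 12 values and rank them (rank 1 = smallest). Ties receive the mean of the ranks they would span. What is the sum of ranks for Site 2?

27

Sorted (ascending): 638, 708, 798, 904, 972, 972, 972, 1021, 1043, 1087, 1294, 1445
The 3 values of 972 occupy positions 5–7 → average rank 6.
Site 2 values → pooled ranks: 972→6, 972→6, 798→3, 904→4, 708→2, 972→6
Rank sum = 6 + 6 + 3 + 4 + 2 + 6 = 27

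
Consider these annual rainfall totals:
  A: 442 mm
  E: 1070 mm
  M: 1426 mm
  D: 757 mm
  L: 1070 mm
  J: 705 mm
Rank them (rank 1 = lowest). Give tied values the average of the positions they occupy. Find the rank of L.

Sorted (ascending): 442, 705, 757, 1070, 1070, 1426
The 2 values of 1070 occupy positions 4–5 → average rank (4+5)/2 = 4.5.
L has value 1070 mm → rank 4.5.

4.5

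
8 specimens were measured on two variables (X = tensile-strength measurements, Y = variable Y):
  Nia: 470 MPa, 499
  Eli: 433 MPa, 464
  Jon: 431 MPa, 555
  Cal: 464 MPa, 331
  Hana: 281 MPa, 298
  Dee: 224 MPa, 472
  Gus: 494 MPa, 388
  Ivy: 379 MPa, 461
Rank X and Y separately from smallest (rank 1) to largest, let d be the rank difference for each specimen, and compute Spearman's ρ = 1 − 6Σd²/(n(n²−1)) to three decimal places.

Ranks of variable 1: 7, 5, 4, 6, 2, 1, 8, 3
Ranks of variable 2: 7, 5, 8, 2, 1, 6, 3, 4
d = r₁ − r₂: 0, 0, -4, 4, 1, -5, 5, -1
d²: 0, 0, 16, 16, 1, 25, 25, 1; Σd² = 84
ρ = 1 − 6·84/(8·63) = 1 − 504/504 = 0.000

0.000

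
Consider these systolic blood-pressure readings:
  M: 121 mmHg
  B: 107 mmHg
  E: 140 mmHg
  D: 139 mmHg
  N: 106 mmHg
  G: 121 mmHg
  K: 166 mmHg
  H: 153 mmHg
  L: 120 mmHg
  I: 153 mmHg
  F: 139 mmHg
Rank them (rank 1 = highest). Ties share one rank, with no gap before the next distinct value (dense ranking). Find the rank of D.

Sorted (descending): 166, 153, 153, 140, 139, 139, 121, 121, 120, 107, 106
The 2 values of 153 share dense rank 2.
The 2 values of 139 share dense rank 4.
The 2 values of 121 share dense rank 5.
Remaining distinct values take the next consecutive integers.
D has value 139 mmHg → rank 4.

4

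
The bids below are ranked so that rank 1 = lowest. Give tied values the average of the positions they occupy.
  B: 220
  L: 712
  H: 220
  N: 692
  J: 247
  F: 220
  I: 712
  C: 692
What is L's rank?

7.5

Sorted (ascending): 220, 220, 220, 247, 692, 692, 712, 712
The 3 values of 220 occupy positions 1–3 → average rank 2.
The 2 values of 692 occupy positions 5–6 → average rank (5+6)/2 = 5.5.
The 2 values of 712 occupy positions 7–8 → average rank (7+8)/2 = 7.5.
L has value 712 → rank 7.5.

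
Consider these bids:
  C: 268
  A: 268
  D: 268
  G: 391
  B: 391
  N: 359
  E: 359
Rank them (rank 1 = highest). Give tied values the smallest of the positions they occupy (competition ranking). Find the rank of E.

3

Sorted (descending): 391, 391, 359, 359, 268, 268, 268
The 2 values of 391 occupy positions 1–2 → each gets rank 1.
The 2 values of 359 occupy positions 3–4 → each gets rank 3.
The 3 values of 268 occupy positions 5–7 → each gets rank 5.
E has value 359 → rank 3.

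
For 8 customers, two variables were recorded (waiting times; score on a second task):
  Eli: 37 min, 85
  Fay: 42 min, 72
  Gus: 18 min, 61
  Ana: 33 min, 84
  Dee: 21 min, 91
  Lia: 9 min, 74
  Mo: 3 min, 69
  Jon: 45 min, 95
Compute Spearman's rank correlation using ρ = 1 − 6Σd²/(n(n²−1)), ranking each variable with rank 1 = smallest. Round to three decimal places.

0.595

Ranks of variable 1: 6, 7, 3, 5, 4, 2, 1, 8
Ranks of variable 2: 6, 3, 1, 5, 7, 4, 2, 8
d = r₁ − r₂: 0, 4, 2, 0, -3, -2, -1, 0
d²: 0, 16, 4, 0, 9, 4, 1, 0; Σd² = 34
ρ = 1 − 6·34/(8·63) = 1 − 204/504 = 0.595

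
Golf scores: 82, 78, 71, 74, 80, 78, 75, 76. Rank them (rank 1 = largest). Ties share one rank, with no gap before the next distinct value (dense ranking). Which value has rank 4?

76

Sorted (descending): 82, 80, 78, 78, 76, 75, 74, 71
The 2 values of 78 share dense rank 3.
Remaining distinct values take the next consecutive integers.
Rank 4 → value 76.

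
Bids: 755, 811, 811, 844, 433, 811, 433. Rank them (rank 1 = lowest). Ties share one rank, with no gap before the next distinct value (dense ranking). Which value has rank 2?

Sorted (ascending): 433, 433, 755, 811, 811, 811, 844
The 2 values of 433 share dense rank 1.
The 3 values of 811 share dense rank 3.
Remaining distinct values take the next consecutive integers.
Rank 2 → value 755.

755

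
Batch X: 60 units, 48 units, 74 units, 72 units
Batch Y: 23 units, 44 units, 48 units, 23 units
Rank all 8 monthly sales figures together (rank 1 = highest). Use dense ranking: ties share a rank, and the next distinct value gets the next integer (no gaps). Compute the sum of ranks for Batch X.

Sorted (descending): 74, 72, 60, 48, 48, 44, 23, 23
The 2 values of 48 share dense rank 4.
The 2 values of 23 share dense rank 6.
Remaining distinct values take the next consecutive integers.
Batch X values → pooled ranks: 60→3, 48→4, 74→1, 72→2
Rank sum = 3 + 4 + 1 + 2 = 10

10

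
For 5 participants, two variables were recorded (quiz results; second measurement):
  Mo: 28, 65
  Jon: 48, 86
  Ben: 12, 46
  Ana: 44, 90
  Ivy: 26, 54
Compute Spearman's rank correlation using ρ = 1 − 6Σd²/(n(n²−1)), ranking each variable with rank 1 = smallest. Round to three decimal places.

0.900

Ranks of variable 1: 3, 5, 1, 4, 2
Ranks of variable 2: 3, 4, 1, 5, 2
d = r₁ − r₂: 0, 1, 0, -1, 0
d²: 0, 1, 0, 1, 0; Σd² = 2
ρ = 1 − 6·2/(5·24) = 1 − 12/120 = 0.900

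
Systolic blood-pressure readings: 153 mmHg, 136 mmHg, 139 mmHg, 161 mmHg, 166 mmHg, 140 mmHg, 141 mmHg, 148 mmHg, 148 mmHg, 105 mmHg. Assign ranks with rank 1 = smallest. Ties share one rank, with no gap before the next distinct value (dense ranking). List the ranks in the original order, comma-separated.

Sorted (ascending): 105, 136, 139, 140, 141, 148, 148, 153, 161, 166
The 2 values of 148 share dense rank 6.
Remaining distinct values take the next consecutive integers.

7, 2, 3, 8, 9, 4, 5, 6, 6, 1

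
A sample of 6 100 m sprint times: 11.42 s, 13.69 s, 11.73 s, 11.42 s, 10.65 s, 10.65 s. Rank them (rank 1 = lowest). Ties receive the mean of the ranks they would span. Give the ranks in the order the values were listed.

3.5, 6, 5, 3.5, 1.5, 1.5

Sorted (ascending): 10.65, 10.65, 11.42, 11.42, 11.73, 13.69
The 2 values of 10.65 occupy positions 1–2 → average rank (1+2)/2 = 1.5.
The 2 values of 11.42 occupy positions 3–4 → average rank (3+4)/2 = 3.5.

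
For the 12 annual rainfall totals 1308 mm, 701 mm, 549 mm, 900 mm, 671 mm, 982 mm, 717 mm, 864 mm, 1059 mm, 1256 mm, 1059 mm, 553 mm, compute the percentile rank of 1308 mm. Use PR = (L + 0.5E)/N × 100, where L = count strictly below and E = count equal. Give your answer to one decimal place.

95.8

N = 12.
Strictly below 1308: 11. Equal to 1308: 1.
PR = (11 + 0.5·1)/12 × 100 = 95.8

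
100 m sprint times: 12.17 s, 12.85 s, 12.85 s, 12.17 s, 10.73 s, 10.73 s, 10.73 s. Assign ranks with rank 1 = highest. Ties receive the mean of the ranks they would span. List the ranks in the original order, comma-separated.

Sorted (descending): 12.85, 12.85, 12.17, 12.17, 10.73, 10.73, 10.73
The 2 values of 12.85 occupy positions 1–2 → average rank (1+2)/2 = 1.5.
The 2 values of 12.17 occupy positions 3–4 → average rank (3+4)/2 = 3.5.
The 3 values of 10.73 occupy positions 5–7 → average rank 6.

3.5, 1.5, 1.5, 3.5, 6, 6, 6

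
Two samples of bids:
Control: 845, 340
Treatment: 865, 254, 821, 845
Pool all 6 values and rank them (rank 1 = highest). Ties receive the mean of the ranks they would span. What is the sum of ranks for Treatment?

Sorted (descending): 865, 845, 845, 821, 340, 254
The 2 values of 845 occupy positions 2–3 → average rank (2+3)/2 = 2.5.
Treatment values → pooled ranks: 865→1, 254→6, 821→4, 845→2.5
Rank sum = 1 + 6 + 4 + 2.5 = 13.5

13.5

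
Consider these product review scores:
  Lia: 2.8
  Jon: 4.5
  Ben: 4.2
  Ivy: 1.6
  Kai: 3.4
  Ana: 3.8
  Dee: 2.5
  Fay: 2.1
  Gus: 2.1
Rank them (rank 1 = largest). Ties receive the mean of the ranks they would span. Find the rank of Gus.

7.5

Sorted (descending): 4.5, 4.2, 3.8, 3.4, 2.8, 2.5, 2.1, 2.1, 1.6
The 2 values of 2.1 occupy positions 7–8 → average rank (7+8)/2 = 7.5.
Gus has value 2.1 → rank 7.5.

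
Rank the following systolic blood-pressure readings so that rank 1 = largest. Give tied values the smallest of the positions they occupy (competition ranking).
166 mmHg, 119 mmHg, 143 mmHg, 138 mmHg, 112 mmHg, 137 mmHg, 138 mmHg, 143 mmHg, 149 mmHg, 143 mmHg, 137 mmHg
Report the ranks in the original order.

1, 10, 3, 6, 11, 8, 6, 3, 2, 3, 8

Sorted (descending): 166, 149, 143, 143, 143, 138, 138, 137, 137, 119, 112
The 3 values of 143 occupy positions 3–5 → each gets rank 3.
The 2 values of 138 occupy positions 6–7 → each gets rank 6.
The 2 values of 137 occupy positions 8–9 → each gets rank 8.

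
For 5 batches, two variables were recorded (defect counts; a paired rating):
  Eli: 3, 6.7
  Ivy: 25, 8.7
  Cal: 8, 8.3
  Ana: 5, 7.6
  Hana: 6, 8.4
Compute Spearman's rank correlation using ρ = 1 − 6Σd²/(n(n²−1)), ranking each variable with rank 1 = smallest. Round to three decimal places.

0.900

Ranks of variable 1: 1, 5, 4, 2, 3
Ranks of variable 2: 1, 5, 3, 2, 4
d = r₁ − r₂: 0, 0, 1, 0, -1
d²: 0, 0, 1, 0, 1; Σd² = 2
ρ = 1 − 6·2/(5·24) = 1 − 12/120 = 0.900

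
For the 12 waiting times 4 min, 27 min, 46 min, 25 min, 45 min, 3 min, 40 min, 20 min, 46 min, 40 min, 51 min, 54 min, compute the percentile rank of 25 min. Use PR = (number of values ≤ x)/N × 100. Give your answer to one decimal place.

N = 12.
Strictly below 25: 3. Equal to 25: 1.
PR = 4/12 × 100 = 33.3

33.3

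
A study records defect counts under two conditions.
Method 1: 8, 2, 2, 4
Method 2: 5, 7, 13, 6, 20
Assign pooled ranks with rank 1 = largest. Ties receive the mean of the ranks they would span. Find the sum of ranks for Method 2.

18

Sorted (descending): 20, 13, 8, 7, 6, 5, 4, 2, 2
The 2 values of 2 occupy positions 8–9 → average rank (8+9)/2 = 8.5.
Method 2 values → pooled ranks: 5→6, 7→4, 13→2, 6→5, 20→1
Rank sum = 6 + 4 + 2 + 5 + 1 = 18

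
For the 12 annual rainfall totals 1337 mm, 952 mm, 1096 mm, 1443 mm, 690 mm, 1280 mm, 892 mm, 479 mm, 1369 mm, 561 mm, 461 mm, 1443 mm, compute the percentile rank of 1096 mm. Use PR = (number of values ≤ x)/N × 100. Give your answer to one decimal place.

N = 12.
Strictly below 1096: 6. Equal to 1096: 1.
PR = 7/12 × 100 = 58.3

58.3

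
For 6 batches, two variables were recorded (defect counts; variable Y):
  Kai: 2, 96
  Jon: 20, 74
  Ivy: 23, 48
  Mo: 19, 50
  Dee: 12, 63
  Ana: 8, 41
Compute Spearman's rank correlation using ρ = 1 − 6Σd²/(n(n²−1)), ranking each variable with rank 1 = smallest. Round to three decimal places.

-0.257

Ranks of variable 1: 1, 5, 6, 4, 3, 2
Ranks of variable 2: 6, 5, 2, 3, 4, 1
d = r₁ − r₂: -5, 0, 4, 1, -1, 1
d²: 25, 0, 16, 1, 1, 1; Σd² = 44
ρ = 1 − 6·44/(6·35) = 1 − 264/210 = -0.257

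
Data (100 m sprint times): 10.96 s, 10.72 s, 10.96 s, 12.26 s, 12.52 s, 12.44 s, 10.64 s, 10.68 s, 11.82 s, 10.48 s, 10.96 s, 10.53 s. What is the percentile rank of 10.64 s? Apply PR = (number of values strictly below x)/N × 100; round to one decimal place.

16.7

N = 12.
Strictly below 10.64: 2. Equal to 10.64: 1.
PR = 2/12 × 100 = 16.7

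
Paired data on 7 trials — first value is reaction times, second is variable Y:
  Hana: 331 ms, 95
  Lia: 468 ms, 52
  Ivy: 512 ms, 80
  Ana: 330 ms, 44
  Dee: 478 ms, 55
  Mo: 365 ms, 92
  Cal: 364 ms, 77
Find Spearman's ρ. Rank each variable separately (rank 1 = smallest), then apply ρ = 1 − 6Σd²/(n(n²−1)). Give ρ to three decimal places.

0.071

Ranks of variable 1: 2, 5, 7, 1, 6, 4, 3
Ranks of variable 2: 7, 2, 5, 1, 3, 6, 4
d = r₁ − r₂: -5, 3, 2, 0, 3, -2, -1
d²: 25, 9, 4, 0, 9, 4, 1; Σd² = 52
ρ = 1 − 6·52/(7·48) = 1 − 312/336 = 0.071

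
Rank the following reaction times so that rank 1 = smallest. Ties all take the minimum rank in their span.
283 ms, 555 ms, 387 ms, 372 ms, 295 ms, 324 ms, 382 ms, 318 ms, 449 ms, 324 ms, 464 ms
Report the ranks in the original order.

1, 11, 8, 6, 2, 4, 7, 3, 9, 4, 10

Sorted (ascending): 283, 295, 318, 324, 324, 372, 382, 387, 449, 464, 555
The 2 values of 324 occupy positions 4–5 → each gets rank 4.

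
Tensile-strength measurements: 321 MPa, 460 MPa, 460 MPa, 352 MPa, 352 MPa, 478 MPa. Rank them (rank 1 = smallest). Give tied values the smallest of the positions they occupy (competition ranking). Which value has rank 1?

321

Sorted (ascending): 321, 352, 352, 460, 460, 478
The 2 values of 352 occupy positions 2–3 → each gets rank 2.
The 2 values of 460 occupy positions 4–5 → each gets rank 4.
Rank 1 → value 321.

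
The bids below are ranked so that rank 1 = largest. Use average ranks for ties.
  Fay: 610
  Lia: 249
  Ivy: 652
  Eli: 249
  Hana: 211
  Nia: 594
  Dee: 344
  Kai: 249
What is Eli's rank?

Sorted (descending): 652, 610, 594, 344, 249, 249, 249, 211
The 3 values of 249 occupy positions 5–7 → average rank 6.
Eli has value 249 → rank 6.

6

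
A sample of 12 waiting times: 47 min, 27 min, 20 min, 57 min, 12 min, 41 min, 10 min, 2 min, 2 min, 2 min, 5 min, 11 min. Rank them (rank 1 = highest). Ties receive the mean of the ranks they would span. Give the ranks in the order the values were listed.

2, 4, 5, 1, 6, 3, 8, 11, 11, 11, 9, 7

Sorted (descending): 57, 47, 41, 27, 20, 12, 11, 10, 5, 2, 2, 2
The 3 values of 2 occupy positions 10–12 → average rank 11.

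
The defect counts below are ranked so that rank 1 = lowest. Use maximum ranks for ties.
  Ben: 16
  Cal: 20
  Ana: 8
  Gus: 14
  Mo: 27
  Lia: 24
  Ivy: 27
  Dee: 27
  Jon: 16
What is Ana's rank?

Sorted (ascending): 8, 14, 16, 16, 20, 24, 27, 27, 27
The 2 values of 16 occupy positions 3–4 → each gets rank 4.
The 3 values of 27 occupy positions 7–9 → each gets rank 9.
Ana has value 8 → rank 1.

1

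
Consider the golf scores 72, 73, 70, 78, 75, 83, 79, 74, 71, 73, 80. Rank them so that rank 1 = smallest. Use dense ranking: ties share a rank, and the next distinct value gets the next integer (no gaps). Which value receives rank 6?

Sorted (ascending): 70, 71, 72, 73, 73, 74, 75, 78, 79, 80, 83
The 2 values of 73 share dense rank 4.
Remaining distinct values take the next consecutive integers.
Rank 6 → value 75.

75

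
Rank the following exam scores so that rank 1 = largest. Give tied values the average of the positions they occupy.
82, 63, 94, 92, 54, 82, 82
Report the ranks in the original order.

4, 6, 1, 2, 7, 4, 4

Sorted (descending): 94, 92, 82, 82, 82, 63, 54
The 3 values of 82 occupy positions 3–5 → average rank 4.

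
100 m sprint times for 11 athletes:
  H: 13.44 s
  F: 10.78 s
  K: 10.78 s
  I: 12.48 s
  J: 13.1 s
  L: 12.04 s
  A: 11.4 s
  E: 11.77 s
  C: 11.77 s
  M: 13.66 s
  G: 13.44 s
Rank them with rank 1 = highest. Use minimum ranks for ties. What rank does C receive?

Sorted (descending): 13.66, 13.44, 13.44, 13.1, 12.48, 12.04, 11.77, 11.77, 11.4, 10.78, 10.78
The 2 values of 13.44 occupy positions 2–3 → each gets rank 2.
The 2 values of 11.77 occupy positions 7–8 → each gets rank 7.
The 2 values of 10.78 occupy positions 10–11 → each gets rank 10.
C has value 11.77 s → rank 7.

7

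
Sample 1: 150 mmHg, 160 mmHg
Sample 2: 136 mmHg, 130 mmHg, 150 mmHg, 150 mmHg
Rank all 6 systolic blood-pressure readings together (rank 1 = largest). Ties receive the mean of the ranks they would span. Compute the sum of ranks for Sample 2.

17

Sorted (descending): 160, 150, 150, 150, 136, 130
The 3 values of 150 occupy positions 2–4 → average rank 3.
Sample 2 values → pooled ranks: 136→5, 130→6, 150→3, 150→3
Rank sum = 5 + 6 + 3 + 3 = 17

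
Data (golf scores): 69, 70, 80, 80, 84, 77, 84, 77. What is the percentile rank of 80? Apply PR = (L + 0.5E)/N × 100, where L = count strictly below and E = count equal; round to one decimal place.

62.5

N = 8.
Strictly below 80: 4. Equal to 80: 2.
PR = (4 + 0.5·2)/8 × 100 = 62.5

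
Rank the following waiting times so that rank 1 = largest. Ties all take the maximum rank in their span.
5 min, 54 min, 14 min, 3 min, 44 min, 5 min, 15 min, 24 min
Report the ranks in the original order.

7, 1, 5, 8, 2, 7, 4, 3

Sorted (descending): 54, 44, 24, 15, 14, 5, 5, 3
The 2 values of 5 occupy positions 6–7 → each gets rank 7.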